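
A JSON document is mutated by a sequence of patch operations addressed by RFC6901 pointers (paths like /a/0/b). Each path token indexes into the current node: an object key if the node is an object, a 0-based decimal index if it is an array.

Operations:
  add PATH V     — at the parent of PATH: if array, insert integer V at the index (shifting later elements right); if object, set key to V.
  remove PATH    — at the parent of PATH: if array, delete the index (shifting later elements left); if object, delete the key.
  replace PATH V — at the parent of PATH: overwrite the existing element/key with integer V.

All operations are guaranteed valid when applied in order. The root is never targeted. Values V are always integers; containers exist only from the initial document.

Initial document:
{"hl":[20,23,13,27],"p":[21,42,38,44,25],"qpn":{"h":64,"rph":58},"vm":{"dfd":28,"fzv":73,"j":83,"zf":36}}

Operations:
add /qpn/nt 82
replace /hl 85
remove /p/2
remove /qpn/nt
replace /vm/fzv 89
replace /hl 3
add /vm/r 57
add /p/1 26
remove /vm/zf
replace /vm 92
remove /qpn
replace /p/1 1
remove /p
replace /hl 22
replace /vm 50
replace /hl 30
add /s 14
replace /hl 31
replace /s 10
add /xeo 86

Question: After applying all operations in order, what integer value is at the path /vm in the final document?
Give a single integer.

Answer: 50

Derivation:
After op 1 (add /qpn/nt 82): {"hl":[20,23,13,27],"p":[21,42,38,44,25],"qpn":{"h":64,"nt":82,"rph":58},"vm":{"dfd":28,"fzv":73,"j":83,"zf":36}}
After op 2 (replace /hl 85): {"hl":85,"p":[21,42,38,44,25],"qpn":{"h":64,"nt":82,"rph":58},"vm":{"dfd":28,"fzv":73,"j":83,"zf":36}}
After op 3 (remove /p/2): {"hl":85,"p":[21,42,44,25],"qpn":{"h":64,"nt":82,"rph":58},"vm":{"dfd":28,"fzv":73,"j":83,"zf":36}}
After op 4 (remove /qpn/nt): {"hl":85,"p":[21,42,44,25],"qpn":{"h":64,"rph":58},"vm":{"dfd":28,"fzv":73,"j":83,"zf":36}}
After op 5 (replace /vm/fzv 89): {"hl":85,"p":[21,42,44,25],"qpn":{"h":64,"rph":58},"vm":{"dfd":28,"fzv":89,"j":83,"zf":36}}
After op 6 (replace /hl 3): {"hl":3,"p":[21,42,44,25],"qpn":{"h":64,"rph":58},"vm":{"dfd":28,"fzv":89,"j":83,"zf":36}}
After op 7 (add /vm/r 57): {"hl":3,"p":[21,42,44,25],"qpn":{"h":64,"rph":58},"vm":{"dfd":28,"fzv":89,"j":83,"r":57,"zf":36}}
After op 8 (add /p/1 26): {"hl":3,"p":[21,26,42,44,25],"qpn":{"h":64,"rph":58},"vm":{"dfd":28,"fzv":89,"j":83,"r":57,"zf":36}}
After op 9 (remove /vm/zf): {"hl":3,"p":[21,26,42,44,25],"qpn":{"h":64,"rph":58},"vm":{"dfd":28,"fzv":89,"j":83,"r":57}}
After op 10 (replace /vm 92): {"hl":3,"p":[21,26,42,44,25],"qpn":{"h":64,"rph":58},"vm":92}
After op 11 (remove /qpn): {"hl":3,"p":[21,26,42,44,25],"vm":92}
After op 12 (replace /p/1 1): {"hl":3,"p":[21,1,42,44,25],"vm":92}
After op 13 (remove /p): {"hl":3,"vm":92}
After op 14 (replace /hl 22): {"hl":22,"vm":92}
After op 15 (replace /vm 50): {"hl":22,"vm":50}
After op 16 (replace /hl 30): {"hl":30,"vm":50}
After op 17 (add /s 14): {"hl":30,"s":14,"vm":50}
After op 18 (replace /hl 31): {"hl":31,"s":14,"vm":50}
After op 19 (replace /s 10): {"hl":31,"s":10,"vm":50}
After op 20 (add /xeo 86): {"hl":31,"s":10,"vm":50,"xeo":86}
Value at /vm: 50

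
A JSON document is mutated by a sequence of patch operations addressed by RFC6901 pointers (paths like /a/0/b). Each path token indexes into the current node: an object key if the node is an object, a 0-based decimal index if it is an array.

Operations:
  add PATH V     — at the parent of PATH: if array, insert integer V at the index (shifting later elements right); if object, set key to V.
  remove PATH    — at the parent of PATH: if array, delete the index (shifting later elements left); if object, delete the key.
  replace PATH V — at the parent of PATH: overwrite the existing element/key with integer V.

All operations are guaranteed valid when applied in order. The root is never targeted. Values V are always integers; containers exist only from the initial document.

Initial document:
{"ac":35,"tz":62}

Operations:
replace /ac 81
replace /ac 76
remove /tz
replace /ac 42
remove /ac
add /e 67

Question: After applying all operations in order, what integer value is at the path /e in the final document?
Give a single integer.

After op 1 (replace /ac 81): {"ac":81,"tz":62}
After op 2 (replace /ac 76): {"ac":76,"tz":62}
After op 3 (remove /tz): {"ac":76}
After op 4 (replace /ac 42): {"ac":42}
After op 5 (remove /ac): {}
After op 6 (add /e 67): {"e":67}
Value at /e: 67

Answer: 67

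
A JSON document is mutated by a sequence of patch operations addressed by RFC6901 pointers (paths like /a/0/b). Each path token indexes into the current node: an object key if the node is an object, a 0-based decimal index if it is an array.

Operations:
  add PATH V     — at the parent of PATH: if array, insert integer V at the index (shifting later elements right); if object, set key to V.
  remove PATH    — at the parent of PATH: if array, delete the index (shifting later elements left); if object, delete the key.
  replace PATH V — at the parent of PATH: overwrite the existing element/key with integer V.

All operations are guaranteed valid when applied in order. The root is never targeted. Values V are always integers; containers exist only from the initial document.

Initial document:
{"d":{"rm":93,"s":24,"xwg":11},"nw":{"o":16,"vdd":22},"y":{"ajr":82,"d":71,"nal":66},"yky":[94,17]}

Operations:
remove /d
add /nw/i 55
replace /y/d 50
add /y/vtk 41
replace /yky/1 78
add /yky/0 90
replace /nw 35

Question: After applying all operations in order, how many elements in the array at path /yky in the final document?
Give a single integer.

Answer: 3

Derivation:
After op 1 (remove /d): {"nw":{"o":16,"vdd":22},"y":{"ajr":82,"d":71,"nal":66},"yky":[94,17]}
After op 2 (add /nw/i 55): {"nw":{"i":55,"o":16,"vdd":22},"y":{"ajr":82,"d":71,"nal":66},"yky":[94,17]}
After op 3 (replace /y/d 50): {"nw":{"i":55,"o":16,"vdd":22},"y":{"ajr":82,"d":50,"nal":66},"yky":[94,17]}
After op 4 (add /y/vtk 41): {"nw":{"i":55,"o":16,"vdd":22},"y":{"ajr":82,"d":50,"nal":66,"vtk":41},"yky":[94,17]}
After op 5 (replace /yky/1 78): {"nw":{"i":55,"o":16,"vdd":22},"y":{"ajr":82,"d":50,"nal":66,"vtk":41},"yky":[94,78]}
After op 6 (add /yky/0 90): {"nw":{"i":55,"o":16,"vdd":22},"y":{"ajr":82,"d":50,"nal":66,"vtk":41},"yky":[90,94,78]}
After op 7 (replace /nw 35): {"nw":35,"y":{"ajr":82,"d":50,"nal":66,"vtk":41},"yky":[90,94,78]}
Size at path /yky: 3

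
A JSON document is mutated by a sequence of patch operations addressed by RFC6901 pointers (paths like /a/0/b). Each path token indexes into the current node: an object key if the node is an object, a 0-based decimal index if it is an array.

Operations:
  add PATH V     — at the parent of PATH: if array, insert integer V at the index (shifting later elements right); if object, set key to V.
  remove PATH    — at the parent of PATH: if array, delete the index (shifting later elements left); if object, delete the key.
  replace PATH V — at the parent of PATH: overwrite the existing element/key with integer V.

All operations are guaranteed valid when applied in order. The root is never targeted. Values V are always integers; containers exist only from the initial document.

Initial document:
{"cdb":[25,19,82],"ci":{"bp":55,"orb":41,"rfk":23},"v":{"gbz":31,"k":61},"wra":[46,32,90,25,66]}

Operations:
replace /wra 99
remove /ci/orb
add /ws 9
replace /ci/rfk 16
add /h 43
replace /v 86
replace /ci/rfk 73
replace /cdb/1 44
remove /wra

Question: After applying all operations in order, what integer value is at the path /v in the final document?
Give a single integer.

Answer: 86

Derivation:
After op 1 (replace /wra 99): {"cdb":[25,19,82],"ci":{"bp":55,"orb":41,"rfk":23},"v":{"gbz":31,"k":61},"wra":99}
After op 2 (remove /ci/orb): {"cdb":[25,19,82],"ci":{"bp":55,"rfk":23},"v":{"gbz":31,"k":61},"wra":99}
After op 3 (add /ws 9): {"cdb":[25,19,82],"ci":{"bp":55,"rfk":23},"v":{"gbz":31,"k":61},"wra":99,"ws":9}
After op 4 (replace /ci/rfk 16): {"cdb":[25,19,82],"ci":{"bp":55,"rfk":16},"v":{"gbz":31,"k":61},"wra":99,"ws":9}
After op 5 (add /h 43): {"cdb":[25,19,82],"ci":{"bp":55,"rfk":16},"h":43,"v":{"gbz":31,"k":61},"wra":99,"ws":9}
After op 6 (replace /v 86): {"cdb":[25,19,82],"ci":{"bp":55,"rfk":16},"h":43,"v":86,"wra":99,"ws":9}
After op 7 (replace /ci/rfk 73): {"cdb":[25,19,82],"ci":{"bp":55,"rfk":73},"h":43,"v":86,"wra":99,"ws":9}
After op 8 (replace /cdb/1 44): {"cdb":[25,44,82],"ci":{"bp":55,"rfk":73},"h":43,"v":86,"wra":99,"ws":9}
After op 9 (remove /wra): {"cdb":[25,44,82],"ci":{"bp":55,"rfk":73},"h":43,"v":86,"ws":9}
Value at /v: 86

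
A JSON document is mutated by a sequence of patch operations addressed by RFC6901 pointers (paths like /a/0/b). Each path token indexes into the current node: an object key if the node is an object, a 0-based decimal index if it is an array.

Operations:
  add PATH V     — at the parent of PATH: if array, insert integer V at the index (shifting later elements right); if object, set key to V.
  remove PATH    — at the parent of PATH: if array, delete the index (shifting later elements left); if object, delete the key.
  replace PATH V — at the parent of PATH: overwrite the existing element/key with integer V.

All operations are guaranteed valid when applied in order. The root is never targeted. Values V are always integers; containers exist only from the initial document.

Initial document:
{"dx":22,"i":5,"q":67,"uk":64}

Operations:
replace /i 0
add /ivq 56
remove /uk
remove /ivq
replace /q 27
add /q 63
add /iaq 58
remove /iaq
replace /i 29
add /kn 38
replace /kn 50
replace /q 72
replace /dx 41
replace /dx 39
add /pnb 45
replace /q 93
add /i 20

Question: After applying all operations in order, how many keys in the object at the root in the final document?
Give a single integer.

Answer: 5

Derivation:
After op 1 (replace /i 0): {"dx":22,"i":0,"q":67,"uk":64}
After op 2 (add /ivq 56): {"dx":22,"i":0,"ivq":56,"q":67,"uk":64}
After op 3 (remove /uk): {"dx":22,"i":0,"ivq":56,"q":67}
After op 4 (remove /ivq): {"dx":22,"i":0,"q":67}
After op 5 (replace /q 27): {"dx":22,"i":0,"q":27}
After op 6 (add /q 63): {"dx":22,"i":0,"q":63}
After op 7 (add /iaq 58): {"dx":22,"i":0,"iaq":58,"q":63}
After op 8 (remove /iaq): {"dx":22,"i":0,"q":63}
After op 9 (replace /i 29): {"dx":22,"i":29,"q":63}
After op 10 (add /kn 38): {"dx":22,"i":29,"kn":38,"q":63}
After op 11 (replace /kn 50): {"dx":22,"i":29,"kn":50,"q":63}
After op 12 (replace /q 72): {"dx":22,"i":29,"kn":50,"q":72}
After op 13 (replace /dx 41): {"dx":41,"i":29,"kn":50,"q":72}
After op 14 (replace /dx 39): {"dx":39,"i":29,"kn":50,"q":72}
After op 15 (add /pnb 45): {"dx":39,"i":29,"kn":50,"pnb":45,"q":72}
After op 16 (replace /q 93): {"dx":39,"i":29,"kn":50,"pnb":45,"q":93}
After op 17 (add /i 20): {"dx":39,"i":20,"kn":50,"pnb":45,"q":93}
Size at the root: 5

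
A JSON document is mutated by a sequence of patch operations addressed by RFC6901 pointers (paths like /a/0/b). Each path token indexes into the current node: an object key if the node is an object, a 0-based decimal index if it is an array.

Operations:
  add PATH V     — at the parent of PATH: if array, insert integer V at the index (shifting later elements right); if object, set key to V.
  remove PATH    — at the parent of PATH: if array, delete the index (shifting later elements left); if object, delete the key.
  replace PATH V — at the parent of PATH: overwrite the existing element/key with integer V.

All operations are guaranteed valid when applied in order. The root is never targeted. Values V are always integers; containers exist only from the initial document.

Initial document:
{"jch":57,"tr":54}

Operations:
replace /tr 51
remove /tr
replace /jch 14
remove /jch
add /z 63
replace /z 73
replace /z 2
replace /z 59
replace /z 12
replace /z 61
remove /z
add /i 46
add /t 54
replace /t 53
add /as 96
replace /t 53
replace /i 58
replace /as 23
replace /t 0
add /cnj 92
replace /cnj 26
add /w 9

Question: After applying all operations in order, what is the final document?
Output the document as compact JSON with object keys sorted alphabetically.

After op 1 (replace /tr 51): {"jch":57,"tr":51}
After op 2 (remove /tr): {"jch":57}
After op 3 (replace /jch 14): {"jch":14}
After op 4 (remove /jch): {}
After op 5 (add /z 63): {"z":63}
After op 6 (replace /z 73): {"z":73}
After op 7 (replace /z 2): {"z":2}
After op 8 (replace /z 59): {"z":59}
After op 9 (replace /z 12): {"z":12}
After op 10 (replace /z 61): {"z":61}
After op 11 (remove /z): {}
After op 12 (add /i 46): {"i":46}
After op 13 (add /t 54): {"i":46,"t":54}
After op 14 (replace /t 53): {"i":46,"t":53}
After op 15 (add /as 96): {"as":96,"i":46,"t":53}
After op 16 (replace /t 53): {"as":96,"i":46,"t":53}
After op 17 (replace /i 58): {"as":96,"i":58,"t":53}
After op 18 (replace /as 23): {"as":23,"i":58,"t":53}
After op 19 (replace /t 0): {"as":23,"i":58,"t":0}
After op 20 (add /cnj 92): {"as":23,"cnj":92,"i":58,"t":0}
After op 21 (replace /cnj 26): {"as":23,"cnj":26,"i":58,"t":0}
After op 22 (add /w 9): {"as":23,"cnj":26,"i":58,"t":0,"w":9}

Answer: {"as":23,"cnj":26,"i":58,"t":0,"w":9}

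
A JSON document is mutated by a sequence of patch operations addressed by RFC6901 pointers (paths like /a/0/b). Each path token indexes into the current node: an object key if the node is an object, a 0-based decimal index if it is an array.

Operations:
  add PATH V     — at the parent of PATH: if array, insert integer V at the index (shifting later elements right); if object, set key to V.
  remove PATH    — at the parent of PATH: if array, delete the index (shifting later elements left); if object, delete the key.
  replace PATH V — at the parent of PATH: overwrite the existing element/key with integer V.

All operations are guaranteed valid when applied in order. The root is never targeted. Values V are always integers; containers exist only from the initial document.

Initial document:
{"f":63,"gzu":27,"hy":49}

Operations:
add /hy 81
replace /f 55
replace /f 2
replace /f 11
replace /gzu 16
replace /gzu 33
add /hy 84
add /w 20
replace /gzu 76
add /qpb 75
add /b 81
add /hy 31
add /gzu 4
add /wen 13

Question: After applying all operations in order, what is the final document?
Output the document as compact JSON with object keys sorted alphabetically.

After op 1 (add /hy 81): {"f":63,"gzu":27,"hy":81}
After op 2 (replace /f 55): {"f":55,"gzu":27,"hy":81}
After op 3 (replace /f 2): {"f":2,"gzu":27,"hy":81}
After op 4 (replace /f 11): {"f":11,"gzu":27,"hy":81}
After op 5 (replace /gzu 16): {"f":11,"gzu":16,"hy":81}
After op 6 (replace /gzu 33): {"f":11,"gzu":33,"hy":81}
After op 7 (add /hy 84): {"f":11,"gzu":33,"hy":84}
After op 8 (add /w 20): {"f":11,"gzu":33,"hy":84,"w":20}
After op 9 (replace /gzu 76): {"f":11,"gzu":76,"hy":84,"w":20}
After op 10 (add /qpb 75): {"f":11,"gzu":76,"hy":84,"qpb":75,"w":20}
After op 11 (add /b 81): {"b":81,"f":11,"gzu":76,"hy":84,"qpb":75,"w":20}
After op 12 (add /hy 31): {"b":81,"f":11,"gzu":76,"hy":31,"qpb":75,"w":20}
After op 13 (add /gzu 4): {"b":81,"f":11,"gzu":4,"hy":31,"qpb":75,"w":20}
After op 14 (add /wen 13): {"b":81,"f":11,"gzu":4,"hy":31,"qpb":75,"w":20,"wen":13}

Answer: {"b":81,"f":11,"gzu":4,"hy":31,"qpb":75,"w":20,"wen":13}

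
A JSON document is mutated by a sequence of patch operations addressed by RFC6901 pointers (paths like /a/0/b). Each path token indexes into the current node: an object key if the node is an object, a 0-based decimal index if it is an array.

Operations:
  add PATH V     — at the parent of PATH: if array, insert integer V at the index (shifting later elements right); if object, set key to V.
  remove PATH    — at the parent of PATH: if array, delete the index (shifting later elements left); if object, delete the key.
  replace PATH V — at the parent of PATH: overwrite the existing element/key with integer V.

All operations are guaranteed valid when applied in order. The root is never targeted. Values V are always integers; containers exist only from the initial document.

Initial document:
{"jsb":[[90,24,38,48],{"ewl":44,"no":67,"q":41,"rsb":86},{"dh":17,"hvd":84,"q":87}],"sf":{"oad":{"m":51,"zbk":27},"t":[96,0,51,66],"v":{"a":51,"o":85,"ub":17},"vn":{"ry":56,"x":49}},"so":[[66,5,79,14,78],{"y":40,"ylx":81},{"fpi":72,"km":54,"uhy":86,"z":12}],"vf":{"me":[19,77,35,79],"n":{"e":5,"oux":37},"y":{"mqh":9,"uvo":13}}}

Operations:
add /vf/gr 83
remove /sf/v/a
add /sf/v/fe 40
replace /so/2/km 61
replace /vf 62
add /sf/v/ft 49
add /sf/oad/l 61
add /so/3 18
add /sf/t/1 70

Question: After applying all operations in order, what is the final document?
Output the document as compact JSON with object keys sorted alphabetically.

After op 1 (add /vf/gr 83): {"jsb":[[90,24,38,48],{"ewl":44,"no":67,"q":41,"rsb":86},{"dh":17,"hvd":84,"q":87}],"sf":{"oad":{"m":51,"zbk":27},"t":[96,0,51,66],"v":{"a":51,"o":85,"ub":17},"vn":{"ry":56,"x":49}},"so":[[66,5,79,14,78],{"y":40,"ylx":81},{"fpi":72,"km":54,"uhy":86,"z":12}],"vf":{"gr":83,"me":[19,77,35,79],"n":{"e":5,"oux":37},"y":{"mqh":9,"uvo":13}}}
After op 2 (remove /sf/v/a): {"jsb":[[90,24,38,48],{"ewl":44,"no":67,"q":41,"rsb":86},{"dh":17,"hvd":84,"q":87}],"sf":{"oad":{"m":51,"zbk":27},"t":[96,0,51,66],"v":{"o":85,"ub":17},"vn":{"ry":56,"x":49}},"so":[[66,5,79,14,78],{"y":40,"ylx":81},{"fpi":72,"km":54,"uhy":86,"z":12}],"vf":{"gr":83,"me":[19,77,35,79],"n":{"e":5,"oux":37},"y":{"mqh":9,"uvo":13}}}
After op 3 (add /sf/v/fe 40): {"jsb":[[90,24,38,48],{"ewl":44,"no":67,"q":41,"rsb":86},{"dh":17,"hvd":84,"q":87}],"sf":{"oad":{"m":51,"zbk":27},"t":[96,0,51,66],"v":{"fe":40,"o":85,"ub":17},"vn":{"ry":56,"x":49}},"so":[[66,5,79,14,78],{"y":40,"ylx":81},{"fpi":72,"km":54,"uhy":86,"z":12}],"vf":{"gr":83,"me":[19,77,35,79],"n":{"e":5,"oux":37},"y":{"mqh":9,"uvo":13}}}
After op 4 (replace /so/2/km 61): {"jsb":[[90,24,38,48],{"ewl":44,"no":67,"q":41,"rsb":86},{"dh":17,"hvd":84,"q":87}],"sf":{"oad":{"m":51,"zbk":27},"t":[96,0,51,66],"v":{"fe":40,"o":85,"ub":17},"vn":{"ry":56,"x":49}},"so":[[66,5,79,14,78],{"y":40,"ylx":81},{"fpi":72,"km":61,"uhy":86,"z":12}],"vf":{"gr":83,"me":[19,77,35,79],"n":{"e":5,"oux":37},"y":{"mqh":9,"uvo":13}}}
After op 5 (replace /vf 62): {"jsb":[[90,24,38,48],{"ewl":44,"no":67,"q":41,"rsb":86},{"dh":17,"hvd":84,"q":87}],"sf":{"oad":{"m":51,"zbk":27},"t":[96,0,51,66],"v":{"fe":40,"o":85,"ub":17},"vn":{"ry":56,"x":49}},"so":[[66,5,79,14,78],{"y":40,"ylx":81},{"fpi":72,"km":61,"uhy":86,"z":12}],"vf":62}
After op 6 (add /sf/v/ft 49): {"jsb":[[90,24,38,48],{"ewl":44,"no":67,"q":41,"rsb":86},{"dh":17,"hvd":84,"q":87}],"sf":{"oad":{"m":51,"zbk":27},"t":[96,0,51,66],"v":{"fe":40,"ft":49,"o":85,"ub":17},"vn":{"ry":56,"x":49}},"so":[[66,5,79,14,78],{"y":40,"ylx":81},{"fpi":72,"km":61,"uhy":86,"z":12}],"vf":62}
After op 7 (add /sf/oad/l 61): {"jsb":[[90,24,38,48],{"ewl":44,"no":67,"q":41,"rsb":86},{"dh":17,"hvd":84,"q":87}],"sf":{"oad":{"l":61,"m":51,"zbk":27},"t":[96,0,51,66],"v":{"fe":40,"ft":49,"o":85,"ub":17},"vn":{"ry":56,"x":49}},"so":[[66,5,79,14,78],{"y":40,"ylx":81},{"fpi":72,"km":61,"uhy":86,"z":12}],"vf":62}
After op 8 (add /so/3 18): {"jsb":[[90,24,38,48],{"ewl":44,"no":67,"q":41,"rsb":86},{"dh":17,"hvd":84,"q":87}],"sf":{"oad":{"l":61,"m":51,"zbk":27},"t":[96,0,51,66],"v":{"fe":40,"ft":49,"o":85,"ub":17},"vn":{"ry":56,"x":49}},"so":[[66,5,79,14,78],{"y":40,"ylx":81},{"fpi":72,"km":61,"uhy":86,"z":12},18],"vf":62}
After op 9 (add /sf/t/1 70): {"jsb":[[90,24,38,48],{"ewl":44,"no":67,"q":41,"rsb":86},{"dh":17,"hvd":84,"q":87}],"sf":{"oad":{"l":61,"m":51,"zbk":27},"t":[96,70,0,51,66],"v":{"fe":40,"ft":49,"o":85,"ub":17},"vn":{"ry":56,"x":49}},"so":[[66,5,79,14,78],{"y":40,"ylx":81},{"fpi":72,"km":61,"uhy":86,"z":12},18],"vf":62}

Answer: {"jsb":[[90,24,38,48],{"ewl":44,"no":67,"q":41,"rsb":86},{"dh":17,"hvd":84,"q":87}],"sf":{"oad":{"l":61,"m":51,"zbk":27},"t":[96,70,0,51,66],"v":{"fe":40,"ft":49,"o":85,"ub":17},"vn":{"ry":56,"x":49}},"so":[[66,5,79,14,78],{"y":40,"ylx":81},{"fpi":72,"km":61,"uhy":86,"z":12},18],"vf":62}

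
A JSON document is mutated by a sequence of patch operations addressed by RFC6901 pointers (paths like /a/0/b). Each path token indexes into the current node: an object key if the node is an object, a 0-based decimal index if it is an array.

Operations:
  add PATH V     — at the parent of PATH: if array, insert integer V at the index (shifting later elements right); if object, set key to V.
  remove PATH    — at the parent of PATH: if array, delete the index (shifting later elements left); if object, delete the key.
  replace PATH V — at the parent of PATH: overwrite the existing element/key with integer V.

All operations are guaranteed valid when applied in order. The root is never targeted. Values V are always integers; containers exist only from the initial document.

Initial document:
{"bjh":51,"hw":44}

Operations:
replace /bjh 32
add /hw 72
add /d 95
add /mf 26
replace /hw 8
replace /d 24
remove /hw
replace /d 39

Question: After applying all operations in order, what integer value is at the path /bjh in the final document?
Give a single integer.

After op 1 (replace /bjh 32): {"bjh":32,"hw":44}
After op 2 (add /hw 72): {"bjh":32,"hw":72}
After op 3 (add /d 95): {"bjh":32,"d":95,"hw":72}
After op 4 (add /mf 26): {"bjh":32,"d":95,"hw":72,"mf":26}
After op 5 (replace /hw 8): {"bjh":32,"d":95,"hw":8,"mf":26}
After op 6 (replace /d 24): {"bjh":32,"d":24,"hw":8,"mf":26}
After op 7 (remove /hw): {"bjh":32,"d":24,"mf":26}
After op 8 (replace /d 39): {"bjh":32,"d":39,"mf":26}
Value at /bjh: 32

Answer: 32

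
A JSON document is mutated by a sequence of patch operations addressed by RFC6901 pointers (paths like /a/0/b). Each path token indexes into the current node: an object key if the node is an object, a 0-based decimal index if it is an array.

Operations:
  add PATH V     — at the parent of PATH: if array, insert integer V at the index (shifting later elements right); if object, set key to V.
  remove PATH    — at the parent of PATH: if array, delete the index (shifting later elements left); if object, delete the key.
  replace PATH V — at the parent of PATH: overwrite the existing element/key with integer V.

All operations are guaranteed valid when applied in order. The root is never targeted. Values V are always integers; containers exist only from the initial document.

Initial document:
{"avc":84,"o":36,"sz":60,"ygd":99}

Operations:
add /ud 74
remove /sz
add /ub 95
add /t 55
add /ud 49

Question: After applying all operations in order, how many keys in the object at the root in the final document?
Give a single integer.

After op 1 (add /ud 74): {"avc":84,"o":36,"sz":60,"ud":74,"ygd":99}
After op 2 (remove /sz): {"avc":84,"o":36,"ud":74,"ygd":99}
After op 3 (add /ub 95): {"avc":84,"o":36,"ub":95,"ud":74,"ygd":99}
After op 4 (add /t 55): {"avc":84,"o":36,"t":55,"ub":95,"ud":74,"ygd":99}
After op 5 (add /ud 49): {"avc":84,"o":36,"t":55,"ub":95,"ud":49,"ygd":99}
Size at the root: 6

Answer: 6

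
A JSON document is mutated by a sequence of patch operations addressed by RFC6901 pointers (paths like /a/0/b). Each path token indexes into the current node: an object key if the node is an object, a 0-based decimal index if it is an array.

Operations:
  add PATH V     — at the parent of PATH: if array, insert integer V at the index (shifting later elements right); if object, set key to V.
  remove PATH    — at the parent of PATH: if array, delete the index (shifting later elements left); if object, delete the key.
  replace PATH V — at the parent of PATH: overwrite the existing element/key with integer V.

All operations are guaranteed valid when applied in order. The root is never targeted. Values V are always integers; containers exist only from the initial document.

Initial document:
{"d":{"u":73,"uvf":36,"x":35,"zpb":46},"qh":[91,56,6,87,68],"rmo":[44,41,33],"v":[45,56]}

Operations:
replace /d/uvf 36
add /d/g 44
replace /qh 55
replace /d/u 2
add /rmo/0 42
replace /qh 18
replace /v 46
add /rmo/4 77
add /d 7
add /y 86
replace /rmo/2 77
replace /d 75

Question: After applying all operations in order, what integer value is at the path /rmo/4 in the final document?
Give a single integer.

After op 1 (replace /d/uvf 36): {"d":{"u":73,"uvf":36,"x":35,"zpb":46},"qh":[91,56,6,87,68],"rmo":[44,41,33],"v":[45,56]}
After op 2 (add /d/g 44): {"d":{"g":44,"u":73,"uvf":36,"x":35,"zpb":46},"qh":[91,56,6,87,68],"rmo":[44,41,33],"v":[45,56]}
After op 3 (replace /qh 55): {"d":{"g":44,"u":73,"uvf":36,"x":35,"zpb":46},"qh":55,"rmo":[44,41,33],"v":[45,56]}
After op 4 (replace /d/u 2): {"d":{"g":44,"u":2,"uvf":36,"x":35,"zpb":46},"qh":55,"rmo":[44,41,33],"v":[45,56]}
After op 5 (add /rmo/0 42): {"d":{"g":44,"u":2,"uvf":36,"x":35,"zpb":46},"qh":55,"rmo":[42,44,41,33],"v":[45,56]}
After op 6 (replace /qh 18): {"d":{"g":44,"u":2,"uvf":36,"x":35,"zpb":46},"qh":18,"rmo":[42,44,41,33],"v":[45,56]}
After op 7 (replace /v 46): {"d":{"g":44,"u":2,"uvf":36,"x":35,"zpb":46},"qh":18,"rmo":[42,44,41,33],"v":46}
After op 8 (add /rmo/4 77): {"d":{"g":44,"u":2,"uvf":36,"x":35,"zpb":46},"qh":18,"rmo":[42,44,41,33,77],"v":46}
After op 9 (add /d 7): {"d":7,"qh":18,"rmo":[42,44,41,33,77],"v":46}
After op 10 (add /y 86): {"d":7,"qh":18,"rmo":[42,44,41,33,77],"v":46,"y":86}
After op 11 (replace /rmo/2 77): {"d":7,"qh":18,"rmo":[42,44,77,33,77],"v":46,"y":86}
After op 12 (replace /d 75): {"d":75,"qh":18,"rmo":[42,44,77,33,77],"v":46,"y":86}
Value at /rmo/4: 77

Answer: 77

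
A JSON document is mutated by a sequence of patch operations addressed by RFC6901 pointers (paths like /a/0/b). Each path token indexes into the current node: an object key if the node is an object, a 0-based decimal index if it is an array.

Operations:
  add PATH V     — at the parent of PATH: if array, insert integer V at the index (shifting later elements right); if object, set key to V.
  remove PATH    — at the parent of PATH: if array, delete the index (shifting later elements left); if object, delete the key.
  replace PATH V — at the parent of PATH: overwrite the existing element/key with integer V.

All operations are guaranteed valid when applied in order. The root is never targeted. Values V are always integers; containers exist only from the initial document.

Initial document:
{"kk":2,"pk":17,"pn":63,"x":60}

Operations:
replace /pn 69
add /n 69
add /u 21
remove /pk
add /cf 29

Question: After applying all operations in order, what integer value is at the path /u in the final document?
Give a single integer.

After op 1 (replace /pn 69): {"kk":2,"pk":17,"pn":69,"x":60}
After op 2 (add /n 69): {"kk":2,"n":69,"pk":17,"pn":69,"x":60}
After op 3 (add /u 21): {"kk":2,"n":69,"pk":17,"pn":69,"u":21,"x":60}
After op 4 (remove /pk): {"kk":2,"n":69,"pn":69,"u":21,"x":60}
After op 5 (add /cf 29): {"cf":29,"kk":2,"n":69,"pn":69,"u":21,"x":60}
Value at /u: 21

Answer: 21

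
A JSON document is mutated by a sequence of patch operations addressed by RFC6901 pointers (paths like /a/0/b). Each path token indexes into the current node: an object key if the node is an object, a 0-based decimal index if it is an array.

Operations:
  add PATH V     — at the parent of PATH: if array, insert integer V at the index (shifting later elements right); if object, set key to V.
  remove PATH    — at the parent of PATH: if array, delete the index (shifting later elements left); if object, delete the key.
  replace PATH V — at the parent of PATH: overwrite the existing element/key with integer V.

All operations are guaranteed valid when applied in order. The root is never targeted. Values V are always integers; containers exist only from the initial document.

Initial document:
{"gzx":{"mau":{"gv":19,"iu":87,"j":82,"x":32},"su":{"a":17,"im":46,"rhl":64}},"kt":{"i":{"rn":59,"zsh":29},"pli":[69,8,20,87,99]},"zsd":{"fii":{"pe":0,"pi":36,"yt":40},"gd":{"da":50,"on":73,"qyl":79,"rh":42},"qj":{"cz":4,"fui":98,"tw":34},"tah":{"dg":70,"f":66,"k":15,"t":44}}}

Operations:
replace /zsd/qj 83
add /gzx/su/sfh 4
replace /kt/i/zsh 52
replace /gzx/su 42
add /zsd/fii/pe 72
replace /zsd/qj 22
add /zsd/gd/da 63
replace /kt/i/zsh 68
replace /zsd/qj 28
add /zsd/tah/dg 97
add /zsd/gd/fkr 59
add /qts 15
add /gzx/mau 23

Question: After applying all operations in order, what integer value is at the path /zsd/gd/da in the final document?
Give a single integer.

After op 1 (replace /zsd/qj 83): {"gzx":{"mau":{"gv":19,"iu":87,"j":82,"x":32},"su":{"a":17,"im":46,"rhl":64}},"kt":{"i":{"rn":59,"zsh":29},"pli":[69,8,20,87,99]},"zsd":{"fii":{"pe":0,"pi":36,"yt":40},"gd":{"da":50,"on":73,"qyl":79,"rh":42},"qj":83,"tah":{"dg":70,"f":66,"k":15,"t":44}}}
After op 2 (add /gzx/su/sfh 4): {"gzx":{"mau":{"gv":19,"iu":87,"j":82,"x":32},"su":{"a":17,"im":46,"rhl":64,"sfh":4}},"kt":{"i":{"rn":59,"zsh":29},"pli":[69,8,20,87,99]},"zsd":{"fii":{"pe":0,"pi":36,"yt":40},"gd":{"da":50,"on":73,"qyl":79,"rh":42},"qj":83,"tah":{"dg":70,"f":66,"k":15,"t":44}}}
After op 3 (replace /kt/i/zsh 52): {"gzx":{"mau":{"gv":19,"iu":87,"j":82,"x":32},"su":{"a":17,"im":46,"rhl":64,"sfh":4}},"kt":{"i":{"rn":59,"zsh":52},"pli":[69,8,20,87,99]},"zsd":{"fii":{"pe":0,"pi":36,"yt":40},"gd":{"da":50,"on":73,"qyl":79,"rh":42},"qj":83,"tah":{"dg":70,"f":66,"k":15,"t":44}}}
After op 4 (replace /gzx/su 42): {"gzx":{"mau":{"gv":19,"iu":87,"j":82,"x":32},"su":42},"kt":{"i":{"rn":59,"zsh":52},"pli":[69,8,20,87,99]},"zsd":{"fii":{"pe":0,"pi":36,"yt":40},"gd":{"da":50,"on":73,"qyl":79,"rh":42},"qj":83,"tah":{"dg":70,"f":66,"k":15,"t":44}}}
After op 5 (add /zsd/fii/pe 72): {"gzx":{"mau":{"gv":19,"iu":87,"j":82,"x":32},"su":42},"kt":{"i":{"rn":59,"zsh":52},"pli":[69,8,20,87,99]},"zsd":{"fii":{"pe":72,"pi":36,"yt":40},"gd":{"da":50,"on":73,"qyl":79,"rh":42},"qj":83,"tah":{"dg":70,"f":66,"k":15,"t":44}}}
After op 6 (replace /zsd/qj 22): {"gzx":{"mau":{"gv":19,"iu":87,"j":82,"x":32},"su":42},"kt":{"i":{"rn":59,"zsh":52},"pli":[69,8,20,87,99]},"zsd":{"fii":{"pe":72,"pi":36,"yt":40},"gd":{"da":50,"on":73,"qyl":79,"rh":42},"qj":22,"tah":{"dg":70,"f":66,"k":15,"t":44}}}
After op 7 (add /zsd/gd/da 63): {"gzx":{"mau":{"gv":19,"iu":87,"j":82,"x":32},"su":42},"kt":{"i":{"rn":59,"zsh":52},"pli":[69,8,20,87,99]},"zsd":{"fii":{"pe":72,"pi":36,"yt":40},"gd":{"da":63,"on":73,"qyl":79,"rh":42},"qj":22,"tah":{"dg":70,"f":66,"k":15,"t":44}}}
After op 8 (replace /kt/i/zsh 68): {"gzx":{"mau":{"gv":19,"iu":87,"j":82,"x":32},"su":42},"kt":{"i":{"rn":59,"zsh":68},"pli":[69,8,20,87,99]},"zsd":{"fii":{"pe":72,"pi":36,"yt":40},"gd":{"da":63,"on":73,"qyl":79,"rh":42},"qj":22,"tah":{"dg":70,"f":66,"k":15,"t":44}}}
After op 9 (replace /zsd/qj 28): {"gzx":{"mau":{"gv":19,"iu":87,"j":82,"x":32},"su":42},"kt":{"i":{"rn":59,"zsh":68},"pli":[69,8,20,87,99]},"zsd":{"fii":{"pe":72,"pi":36,"yt":40},"gd":{"da":63,"on":73,"qyl":79,"rh":42},"qj":28,"tah":{"dg":70,"f":66,"k":15,"t":44}}}
After op 10 (add /zsd/tah/dg 97): {"gzx":{"mau":{"gv":19,"iu":87,"j":82,"x":32},"su":42},"kt":{"i":{"rn":59,"zsh":68},"pli":[69,8,20,87,99]},"zsd":{"fii":{"pe":72,"pi":36,"yt":40},"gd":{"da":63,"on":73,"qyl":79,"rh":42},"qj":28,"tah":{"dg":97,"f":66,"k":15,"t":44}}}
After op 11 (add /zsd/gd/fkr 59): {"gzx":{"mau":{"gv":19,"iu":87,"j":82,"x":32},"su":42},"kt":{"i":{"rn":59,"zsh":68},"pli":[69,8,20,87,99]},"zsd":{"fii":{"pe":72,"pi":36,"yt":40},"gd":{"da":63,"fkr":59,"on":73,"qyl":79,"rh":42},"qj":28,"tah":{"dg":97,"f":66,"k":15,"t":44}}}
After op 12 (add /qts 15): {"gzx":{"mau":{"gv":19,"iu":87,"j":82,"x":32},"su":42},"kt":{"i":{"rn":59,"zsh":68},"pli":[69,8,20,87,99]},"qts":15,"zsd":{"fii":{"pe":72,"pi":36,"yt":40},"gd":{"da":63,"fkr":59,"on":73,"qyl":79,"rh":42},"qj":28,"tah":{"dg":97,"f":66,"k":15,"t":44}}}
After op 13 (add /gzx/mau 23): {"gzx":{"mau":23,"su":42},"kt":{"i":{"rn":59,"zsh":68},"pli":[69,8,20,87,99]},"qts":15,"zsd":{"fii":{"pe":72,"pi":36,"yt":40},"gd":{"da":63,"fkr":59,"on":73,"qyl":79,"rh":42},"qj":28,"tah":{"dg":97,"f":66,"k":15,"t":44}}}
Value at /zsd/gd/da: 63

Answer: 63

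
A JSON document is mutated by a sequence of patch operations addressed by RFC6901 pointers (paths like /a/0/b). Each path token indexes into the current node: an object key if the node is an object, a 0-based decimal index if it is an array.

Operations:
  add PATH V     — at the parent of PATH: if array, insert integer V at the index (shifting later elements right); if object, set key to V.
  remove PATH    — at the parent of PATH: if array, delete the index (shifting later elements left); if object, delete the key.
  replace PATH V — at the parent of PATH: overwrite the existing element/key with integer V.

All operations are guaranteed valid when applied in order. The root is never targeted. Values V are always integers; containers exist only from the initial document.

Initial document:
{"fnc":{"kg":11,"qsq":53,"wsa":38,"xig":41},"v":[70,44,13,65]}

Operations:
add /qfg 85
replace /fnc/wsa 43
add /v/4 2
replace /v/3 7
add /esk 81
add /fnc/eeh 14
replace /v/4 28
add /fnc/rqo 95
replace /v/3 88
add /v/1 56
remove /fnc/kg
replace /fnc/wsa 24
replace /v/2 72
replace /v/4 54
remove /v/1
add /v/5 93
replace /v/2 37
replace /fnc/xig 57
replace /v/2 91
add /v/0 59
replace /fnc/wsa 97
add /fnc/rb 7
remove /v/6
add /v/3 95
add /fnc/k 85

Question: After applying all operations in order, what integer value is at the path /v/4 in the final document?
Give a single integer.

After op 1 (add /qfg 85): {"fnc":{"kg":11,"qsq":53,"wsa":38,"xig":41},"qfg":85,"v":[70,44,13,65]}
After op 2 (replace /fnc/wsa 43): {"fnc":{"kg":11,"qsq":53,"wsa":43,"xig":41},"qfg":85,"v":[70,44,13,65]}
After op 3 (add /v/4 2): {"fnc":{"kg":11,"qsq":53,"wsa":43,"xig":41},"qfg":85,"v":[70,44,13,65,2]}
After op 4 (replace /v/3 7): {"fnc":{"kg":11,"qsq":53,"wsa":43,"xig":41},"qfg":85,"v":[70,44,13,7,2]}
After op 5 (add /esk 81): {"esk":81,"fnc":{"kg":11,"qsq":53,"wsa":43,"xig":41},"qfg":85,"v":[70,44,13,7,2]}
After op 6 (add /fnc/eeh 14): {"esk":81,"fnc":{"eeh":14,"kg":11,"qsq":53,"wsa":43,"xig":41},"qfg":85,"v":[70,44,13,7,2]}
After op 7 (replace /v/4 28): {"esk":81,"fnc":{"eeh":14,"kg":11,"qsq":53,"wsa":43,"xig":41},"qfg":85,"v":[70,44,13,7,28]}
After op 8 (add /fnc/rqo 95): {"esk":81,"fnc":{"eeh":14,"kg":11,"qsq":53,"rqo":95,"wsa":43,"xig":41},"qfg":85,"v":[70,44,13,7,28]}
After op 9 (replace /v/3 88): {"esk":81,"fnc":{"eeh":14,"kg":11,"qsq":53,"rqo":95,"wsa":43,"xig":41},"qfg":85,"v":[70,44,13,88,28]}
After op 10 (add /v/1 56): {"esk":81,"fnc":{"eeh":14,"kg":11,"qsq":53,"rqo":95,"wsa":43,"xig":41},"qfg":85,"v":[70,56,44,13,88,28]}
After op 11 (remove /fnc/kg): {"esk":81,"fnc":{"eeh":14,"qsq":53,"rqo":95,"wsa":43,"xig":41},"qfg":85,"v":[70,56,44,13,88,28]}
After op 12 (replace /fnc/wsa 24): {"esk":81,"fnc":{"eeh":14,"qsq":53,"rqo":95,"wsa":24,"xig":41},"qfg":85,"v":[70,56,44,13,88,28]}
After op 13 (replace /v/2 72): {"esk":81,"fnc":{"eeh":14,"qsq":53,"rqo":95,"wsa":24,"xig":41},"qfg":85,"v":[70,56,72,13,88,28]}
After op 14 (replace /v/4 54): {"esk":81,"fnc":{"eeh":14,"qsq":53,"rqo":95,"wsa":24,"xig":41},"qfg":85,"v":[70,56,72,13,54,28]}
After op 15 (remove /v/1): {"esk":81,"fnc":{"eeh":14,"qsq":53,"rqo":95,"wsa":24,"xig":41},"qfg":85,"v":[70,72,13,54,28]}
After op 16 (add /v/5 93): {"esk":81,"fnc":{"eeh":14,"qsq":53,"rqo":95,"wsa":24,"xig":41},"qfg":85,"v":[70,72,13,54,28,93]}
After op 17 (replace /v/2 37): {"esk":81,"fnc":{"eeh":14,"qsq":53,"rqo":95,"wsa":24,"xig":41},"qfg":85,"v":[70,72,37,54,28,93]}
After op 18 (replace /fnc/xig 57): {"esk":81,"fnc":{"eeh":14,"qsq":53,"rqo":95,"wsa":24,"xig":57},"qfg":85,"v":[70,72,37,54,28,93]}
After op 19 (replace /v/2 91): {"esk":81,"fnc":{"eeh":14,"qsq":53,"rqo":95,"wsa":24,"xig":57},"qfg":85,"v":[70,72,91,54,28,93]}
After op 20 (add /v/0 59): {"esk":81,"fnc":{"eeh":14,"qsq":53,"rqo":95,"wsa":24,"xig":57},"qfg":85,"v":[59,70,72,91,54,28,93]}
After op 21 (replace /fnc/wsa 97): {"esk":81,"fnc":{"eeh":14,"qsq":53,"rqo":95,"wsa":97,"xig":57},"qfg":85,"v":[59,70,72,91,54,28,93]}
After op 22 (add /fnc/rb 7): {"esk":81,"fnc":{"eeh":14,"qsq":53,"rb":7,"rqo":95,"wsa":97,"xig":57},"qfg":85,"v":[59,70,72,91,54,28,93]}
After op 23 (remove /v/6): {"esk":81,"fnc":{"eeh":14,"qsq":53,"rb":7,"rqo":95,"wsa":97,"xig":57},"qfg":85,"v":[59,70,72,91,54,28]}
After op 24 (add /v/3 95): {"esk":81,"fnc":{"eeh":14,"qsq":53,"rb":7,"rqo":95,"wsa":97,"xig":57},"qfg":85,"v":[59,70,72,95,91,54,28]}
After op 25 (add /fnc/k 85): {"esk":81,"fnc":{"eeh":14,"k":85,"qsq":53,"rb":7,"rqo":95,"wsa":97,"xig":57},"qfg":85,"v":[59,70,72,95,91,54,28]}
Value at /v/4: 91

Answer: 91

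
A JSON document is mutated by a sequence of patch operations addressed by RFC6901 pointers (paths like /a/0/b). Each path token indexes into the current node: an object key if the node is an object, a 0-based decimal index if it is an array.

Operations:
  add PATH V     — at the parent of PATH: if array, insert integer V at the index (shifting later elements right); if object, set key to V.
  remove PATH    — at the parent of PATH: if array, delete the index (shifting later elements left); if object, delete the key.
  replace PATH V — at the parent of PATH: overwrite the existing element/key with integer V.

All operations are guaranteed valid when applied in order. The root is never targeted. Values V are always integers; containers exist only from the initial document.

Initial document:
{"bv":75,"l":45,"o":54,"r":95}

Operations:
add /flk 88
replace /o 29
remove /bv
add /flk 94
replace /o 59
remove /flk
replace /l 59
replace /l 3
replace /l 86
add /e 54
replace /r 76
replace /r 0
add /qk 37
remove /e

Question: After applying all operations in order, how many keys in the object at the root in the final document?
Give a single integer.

Answer: 4

Derivation:
After op 1 (add /flk 88): {"bv":75,"flk":88,"l":45,"o":54,"r":95}
After op 2 (replace /o 29): {"bv":75,"flk":88,"l":45,"o":29,"r":95}
After op 3 (remove /bv): {"flk":88,"l":45,"o":29,"r":95}
After op 4 (add /flk 94): {"flk":94,"l":45,"o":29,"r":95}
After op 5 (replace /o 59): {"flk":94,"l":45,"o":59,"r":95}
After op 6 (remove /flk): {"l":45,"o":59,"r":95}
After op 7 (replace /l 59): {"l":59,"o":59,"r":95}
After op 8 (replace /l 3): {"l":3,"o":59,"r":95}
After op 9 (replace /l 86): {"l":86,"o":59,"r":95}
After op 10 (add /e 54): {"e":54,"l":86,"o":59,"r":95}
After op 11 (replace /r 76): {"e":54,"l":86,"o":59,"r":76}
After op 12 (replace /r 0): {"e":54,"l":86,"o":59,"r":0}
After op 13 (add /qk 37): {"e":54,"l":86,"o":59,"qk":37,"r":0}
After op 14 (remove /e): {"l":86,"o":59,"qk":37,"r":0}
Size at the root: 4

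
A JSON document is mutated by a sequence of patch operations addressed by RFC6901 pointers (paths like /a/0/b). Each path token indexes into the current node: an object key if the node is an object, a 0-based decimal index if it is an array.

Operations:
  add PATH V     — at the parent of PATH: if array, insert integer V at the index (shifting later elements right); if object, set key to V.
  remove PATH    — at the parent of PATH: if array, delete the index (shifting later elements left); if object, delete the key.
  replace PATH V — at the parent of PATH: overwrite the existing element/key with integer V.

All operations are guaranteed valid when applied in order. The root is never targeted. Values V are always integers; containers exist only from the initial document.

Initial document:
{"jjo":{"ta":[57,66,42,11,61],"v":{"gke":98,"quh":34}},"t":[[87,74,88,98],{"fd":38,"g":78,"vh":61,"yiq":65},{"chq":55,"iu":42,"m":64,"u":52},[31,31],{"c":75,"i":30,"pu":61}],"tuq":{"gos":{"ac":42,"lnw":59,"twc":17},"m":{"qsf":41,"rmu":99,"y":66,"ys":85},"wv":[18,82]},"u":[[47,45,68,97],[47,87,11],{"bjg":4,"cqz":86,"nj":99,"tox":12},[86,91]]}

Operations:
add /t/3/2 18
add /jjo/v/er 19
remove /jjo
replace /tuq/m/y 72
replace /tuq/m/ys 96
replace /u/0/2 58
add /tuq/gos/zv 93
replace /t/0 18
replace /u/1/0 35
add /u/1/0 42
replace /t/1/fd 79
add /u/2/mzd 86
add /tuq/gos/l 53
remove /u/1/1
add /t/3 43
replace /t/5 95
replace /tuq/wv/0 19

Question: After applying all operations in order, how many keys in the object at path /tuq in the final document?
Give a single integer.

After op 1 (add /t/3/2 18): {"jjo":{"ta":[57,66,42,11,61],"v":{"gke":98,"quh":34}},"t":[[87,74,88,98],{"fd":38,"g":78,"vh":61,"yiq":65},{"chq":55,"iu":42,"m":64,"u":52},[31,31,18],{"c":75,"i":30,"pu":61}],"tuq":{"gos":{"ac":42,"lnw":59,"twc":17},"m":{"qsf":41,"rmu":99,"y":66,"ys":85},"wv":[18,82]},"u":[[47,45,68,97],[47,87,11],{"bjg":4,"cqz":86,"nj":99,"tox":12},[86,91]]}
After op 2 (add /jjo/v/er 19): {"jjo":{"ta":[57,66,42,11,61],"v":{"er":19,"gke":98,"quh":34}},"t":[[87,74,88,98],{"fd":38,"g":78,"vh":61,"yiq":65},{"chq":55,"iu":42,"m":64,"u":52},[31,31,18],{"c":75,"i":30,"pu":61}],"tuq":{"gos":{"ac":42,"lnw":59,"twc":17},"m":{"qsf":41,"rmu":99,"y":66,"ys":85},"wv":[18,82]},"u":[[47,45,68,97],[47,87,11],{"bjg":4,"cqz":86,"nj":99,"tox":12},[86,91]]}
After op 3 (remove /jjo): {"t":[[87,74,88,98],{"fd":38,"g":78,"vh":61,"yiq":65},{"chq":55,"iu":42,"m":64,"u":52},[31,31,18],{"c":75,"i":30,"pu":61}],"tuq":{"gos":{"ac":42,"lnw":59,"twc":17},"m":{"qsf":41,"rmu":99,"y":66,"ys":85},"wv":[18,82]},"u":[[47,45,68,97],[47,87,11],{"bjg":4,"cqz":86,"nj":99,"tox":12},[86,91]]}
After op 4 (replace /tuq/m/y 72): {"t":[[87,74,88,98],{"fd":38,"g":78,"vh":61,"yiq":65},{"chq":55,"iu":42,"m":64,"u":52},[31,31,18],{"c":75,"i":30,"pu":61}],"tuq":{"gos":{"ac":42,"lnw":59,"twc":17},"m":{"qsf":41,"rmu":99,"y":72,"ys":85},"wv":[18,82]},"u":[[47,45,68,97],[47,87,11],{"bjg":4,"cqz":86,"nj":99,"tox":12},[86,91]]}
After op 5 (replace /tuq/m/ys 96): {"t":[[87,74,88,98],{"fd":38,"g":78,"vh":61,"yiq":65},{"chq":55,"iu":42,"m":64,"u":52},[31,31,18],{"c":75,"i":30,"pu":61}],"tuq":{"gos":{"ac":42,"lnw":59,"twc":17},"m":{"qsf":41,"rmu":99,"y":72,"ys":96},"wv":[18,82]},"u":[[47,45,68,97],[47,87,11],{"bjg":4,"cqz":86,"nj":99,"tox":12},[86,91]]}
After op 6 (replace /u/0/2 58): {"t":[[87,74,88,98],{"fd":38,"g":78,"vh":61,"yiq":65},{"chq":55,"iu":42,"m":64,"u":52},[31,31,18],{"c":75,"i":30,"pu":61}],"tuq":{"gos":{"ac":42,"lnw":59,"twc":17},"m":{"qsf":41,"rmu":99,"y":72,"ys":96},"wv":[18,82]},"u":[[47,45,58,97],[47,87,11],{"bjg":4,"cqz":86,"nj":99,"tox":12},[86,91]]}
After op 7 (add /tuq/gos/zv 93): {"t":[[87,74,88,98],{"fd":38,"g":78,"vh":61,"yiq":65},{"chq":55,"iu":42,"m":64,"u":52},[31,31,18],{"c":75,"i":30,"pu":61}],"tuq":{"gos":{"ac":42,"lnw":59,"twc":17,"zv":93},"m":{"qsf":41,"rmu":99,"y":72,"ys":96},"wv":[18,82]},"u":[[47,45,58,97],[47,87,11],{"bjg":4,"cqz":86,"nj":99,"tox":12},[86,91]]}
After op 8 (replace /t/0 18): {"t":[18,{"fd":38,"g":78,"vh":61,"yiq":65},{"chq":55,"iu":42,"m":64,"u":52},[31,31,18],{"c":75,"i":30,"pu":61}],"tuq":{"gos":{"ac":42,"lnw":59,"twc":17,"zv":93},"m":{"qsf":41,"rmu":99,"y":72,"ys":96},"wv":[18,82]},"u":[[47,45,58,97],[47,87,11],{"bjg":4,"cqz":86,"nj":99,"tox":12},[86,91]]}
After op 9 (replace /u/1/0 35): {"t":[18,{"fd":38,"g":78,"vh":61,"yiq":65},{"chq":55,"iu":42,"m":64,"u":52},[31,31,18],{"c":75,"i":30,"pu":61}],"tuq":{"gos":{"ac":42,"lnw":59,"twc":17,"zv":93},"m":{"qsf":41,"rmu":99,"y":72,"ys":96},"wv":[18,82]},"u":[[47,45,58,97],[35,87,11],{"bjg":4,"cqz":86,"nj":99,"tox":12},[86,91]]}
After op 10 (add /u/1/0 42): {"t":[18,{"fd":38,"g":78,"vh":61,"yiq":65},{"chq":55,"iu":42,"m":64,"u":52},[31,31,18],{"c":75,"i":30,"pu":61}],"tuq":{"gos":{"ac":42,"lnw":59,"twc":17,"zv":93},"m":{"qsf":41,"rmu":99,"y":72,"ys":96},"wv":[18,82]},"u":[[47,45,58,97],[42,35,87,11],{"bjg":4,"cqz":86,"nj":99,"tox":12},[86,91]]}
After op 11 (replace /t/1/fd 79): {"t":[18,{"fd":79,"g":78,"vh":61,"yiq":65},{"chq":55,"iu":42,"m":64,"u":52},[31,31,18],{"c":75,"i":30,"pu":61}],"tuq":{"gos":{"ac":42,"lnw":59,"twc":17,"zv":93},"m":{"qsf":41,"rmu":99,"y":72,"ys":96},"wv":[18,82]},"u":[[47,45,58,97],[42,35,87,11],{"bjg":4,"cqz":86,"nj":99,"tox":12},[86,91]]}
After op 12 (add /u/2/mzd 86): {"t":[18,{"fd":79,"g":78,"vh":61,"yiq":65},{"chq":55,"iu":42,"m":64,"u":52},[31,31,18],{"c":75,"i":30,"pu":61}],"tuq":{"gos":{"ac":42,"lnw":59,"twc":17,"zv":93},"m":{"qsf":41,"rmu":99,"y":72,"ys":96},"wv":[18,82]},"u":[[47,45,58,97],[42,35,87,11],{"bjg":4,"cqz":86,"mzd":86,"nj":99,"tox":12},[86,91]]}
After op 13 (add /tuq/gos/l 53): {"t":[18,{"fd":79,"g":78,"vh":61,"yiq":65},{"chq":55,"iu":42,"m":64,"u":52},[31,31,18],{"c":75,"i":30,"pu":61}],"tuq":{"gos":{"ac":42,"l":53,"lnw":59,"twc":17,"zv":93},"m":{"qsf":41,"rmu":99,"y":72,"ys":96},"wv":[18,82]},"u":[[47,45,58,97],[42,35,87,11],{"bjg":4,"cqz":86,"mzd":86,"nj":99,"tox":12},[86,91]]}
After op 14 (remove /u/1/1): {"t":[18,{"fd":79,"g":78,"vh":61,"yiq":65},{"chq":55,"iu":42,"m":64,"u":52},[31,31,18],{"c":75,"i":30,"pu":61}],"tuq":{"gos":{"ac":42,"l":53,"lnw":59,"twc":17,"zv":93},"m":{"qsf":41,"rmu":99,"y":72,"ys":96},"wv":[18,82]},"u":[[47,45,58,97],[42,87,11],{"bjg":4,"cqz":86,"mzd":86,"nj":99,"tox":12},[86,91]]}
After op 15 (add /t/3 43): {"t":[18,{"fd":79,"g":78,"vh":61,"yiq":65},{"chq":55,"iu":42,"m":64,"u":52},43,[31,31,18],{"c":75,"i":30,"pu":61}],"tuq":{"gos":{"ac":42,"l":53,"lnw":59,"twc":17,"zv":93},"m":{"qsf":41,"rmu":99,"y":72,"ys":96},"wv":[18,82]},"u":[[47,45,58,97],[42,87,11],{"bjg":4,"cqz":86,"mzd":86,"nj":99,"tox":12},[86,91]]}
After op 16 (replace /t/5 95): {"t":[18,{"fd":79,"g":78,"vh":61,"yiq":65},{"chq":55,"iu":42,"m":64,"u":52},43,[31,31,18],95],"tuq":{"gos":{"ac":42,"l":53,"lnw":59,"twc":17,"zv":93},"m":{"qsf":41,"rmu":99,"y":72,"ys":96},"wv":[18,82]},"u":[[47,45,58,97],[42,87,11],{"bjg":4,"cqz":86,"mzd":86,"nj":99,"tox":12},[86,91]]}
After op 17 (replace /tuq/wv/0 19): {"t":[18,{"fd":79,"g":78,"vh":61,"yiq":65},{"chq":55,"iu":42,"m":64,"u":52},43,[31,31,18],95],"tuq":{"gos":{"ac":42,"l":53,"lnw":59,"twc":17,"zv":93},"m":{"qsf":41,"rmu":99,"y":72,"ys":96},"wv":[19,82]},"u":[[47,45,58,97],[42,87,11],{"bjg":4,"cqz":86,"mzd":86,"nj":99,"tox":12},[86,91]]}
Size at path /tuq: 3

Answer: 3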